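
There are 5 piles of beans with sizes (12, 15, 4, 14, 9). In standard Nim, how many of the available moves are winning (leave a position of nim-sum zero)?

0

Nim-sum: 12 XOR 15 XOR 4 XOR 14 XOR 9 = 0.
The nim-sum is already 0, so every move leaves a nonzero nim-sum — there are no winning moves.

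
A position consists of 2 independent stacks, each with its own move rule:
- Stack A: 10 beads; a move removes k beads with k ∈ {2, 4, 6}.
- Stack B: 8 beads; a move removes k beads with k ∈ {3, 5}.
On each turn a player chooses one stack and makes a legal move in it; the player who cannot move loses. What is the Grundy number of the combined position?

For stack A, compute g(0), g(1), … with moves {2, 4, 6}:
k:     0  1  2  3  4  5  6  7  8  9 10
g(k):  0  0  1  1  2  2  3  3  0  0  1
So g(10) = 1.
Build the Grundy sequence for stack B with g(k) = mex{g(k−s) : s ∈ {3, 5}, s ≤ k}:
k:     0  1  2  3  4  5  6  7  8
g(k):  0  0  0  1  1  1  2  2  0
So g(8) = 0.
By the Sprague-Grundy theorem, the Grundy value of a sum of independent games is the XOR of the component values.
Combined value = 1 ⊕ 0 = 1.

1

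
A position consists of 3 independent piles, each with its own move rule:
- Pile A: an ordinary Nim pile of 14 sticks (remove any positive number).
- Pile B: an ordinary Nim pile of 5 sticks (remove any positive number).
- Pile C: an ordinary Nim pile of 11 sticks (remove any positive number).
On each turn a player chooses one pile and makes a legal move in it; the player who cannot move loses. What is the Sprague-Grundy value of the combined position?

Pile A is a plain Nim pile of size 14, so its Grundy value is 14.
Pile B is a plain Nim pile of size 5, so its Grundy value is 5.
Pile C is a plain Nim pile of size 11, so its Grundy value is 11.
By the Sprague-Grundy theorem, the Grundy value of a sum of independent games is the XOR of the component values.
Combined value = 14 ⊕ 5 ⊕ 11 = 0.

0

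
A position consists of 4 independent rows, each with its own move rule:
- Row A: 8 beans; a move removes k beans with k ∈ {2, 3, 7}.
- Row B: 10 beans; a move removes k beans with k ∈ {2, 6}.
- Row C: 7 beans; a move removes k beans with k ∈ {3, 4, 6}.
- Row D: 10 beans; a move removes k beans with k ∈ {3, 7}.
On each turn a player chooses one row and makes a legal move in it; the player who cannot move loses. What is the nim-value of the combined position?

2

For row A, compute g(0), g(1), … with moves {2, 3, 7}:
k:     0  1  2  3  4  5  6  7  8
g(k):  0  0  1  1  2  0  0  1  1
So g(8) = 1.
Build the Grundy sequence for row B with g(k) = mex{g(k−s) : s ∈ {2, 6}, s ≤ k}:
g(0) = mex{} = 0
g(1) = mex{} = 0
g(2) = mex{0} = 1
g(3) = mex{0} = 1
g(4) = mex{1} = 0
g(5) = mex{1} = 0
g(6) = mex{0} = 1
g(7) = mex{0} = 1
g(8) = mex{1} = 0
g(9) = mex{1} = 0
g(10) = mex{0} = 1
So g(10) = 1.
For row C, compute g(0), g(1), … with moves {3, 4, 6}:
g(0) = mex{} = 0
g(1) = mex{} = 0
g(2) = mex{} = 0
g(3) = mex{0} = 1
g(4) = mex{0} = 1
g(5) = mex{0} = 1
g(6) = mex{0,1} = 2
g(7) = mex{0,1} = 2
So g(7) = 2.
Build the Grundy sequence for row D with g(k) = mex{g(k−s) : s ∈ {3, 7}, s ≤ k}:
k:     0  1  2  3  4  5  6  7  8  9 10
g(k):  0  0  0  1  1  1  0  2  2  1  0
So g(10) = 0.
The value of a disjunctive sum is the nim-sum of the parts.
Combined value = 1 ⊕ 1 ⊕ 2 ⊕ 0 = 2.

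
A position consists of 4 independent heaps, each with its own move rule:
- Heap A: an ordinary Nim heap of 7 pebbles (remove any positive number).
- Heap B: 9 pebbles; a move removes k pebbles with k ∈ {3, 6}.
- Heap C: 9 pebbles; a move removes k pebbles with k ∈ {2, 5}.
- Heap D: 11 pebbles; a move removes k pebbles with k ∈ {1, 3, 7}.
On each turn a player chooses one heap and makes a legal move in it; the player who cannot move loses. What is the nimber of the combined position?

7

Heap A is a plain Nim heap of size 7, so its Grundy value is 7.
Grundy values for heap B (subtraction set {3, 6}):
k:     0  1  2  3  4  5  6  7  8  9
g(k):  0  0  0  1  1  1  2  2  2  0
So g(9) = 0.
For heap C, compute g(0), g(1), … with moves {2, 5}:
k:     0  1  2  3  4  5  6  7  8  9
g(k):  0  0  1  1  0  2  1  0  0  1
So g(9) = 1.
Build the Grundy sequence for heap D with g(k) = mex{g(k−s) : s ∈ {1, 3, 7}, s ≤ k}:
k:     0  1  2  3  4  5  6  7  8  9 10 11
g(k):  0  1  0  1  0  1  0  1  0  1  0  1
So g(11) = 1.
By the Sprague-Grundy theorem, the Grundy value of a sum of independent games is the XOR of the component values.
Combined value = 7 XOR 0 XOR 1 XOR 1 = 7.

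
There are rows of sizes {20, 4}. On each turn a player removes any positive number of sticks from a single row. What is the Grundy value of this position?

16

Compute the nim-sum pairwise:
20 ^ 4 = 16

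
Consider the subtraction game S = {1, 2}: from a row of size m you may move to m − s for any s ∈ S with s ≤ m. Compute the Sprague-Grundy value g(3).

0

Grundy values for subtraction set {1, 2}:
k:     0  1  2  3
g(k):  0  1  2  0
So g(3) = 0.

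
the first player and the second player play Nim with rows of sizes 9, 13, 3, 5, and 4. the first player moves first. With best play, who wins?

Write each in binary and XOR column by column:
  1001  (9)
  1101  (13)
  0011  (3)
  0101  (5)
  0100  (4)
  ----
  0110  (6)
The nim-sum is 6 ≠ 0, so this is an N-position: the player to move can win; the first player has a winning move.

the first player wins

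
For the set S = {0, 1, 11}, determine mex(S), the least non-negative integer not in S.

2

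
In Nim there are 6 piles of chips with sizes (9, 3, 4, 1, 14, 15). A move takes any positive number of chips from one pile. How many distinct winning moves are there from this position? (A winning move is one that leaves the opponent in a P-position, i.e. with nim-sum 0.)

Compute the nim-sum pairwise:
9 ^ 3 = 10
10 ^ 4 = 14
14 ^ 1 = 15
15 ^ 14 = 1
1 ^ 15 = 14
The overall nim-sum is X = 14. A pile of size p has a winning move iff p XOR X < p (reduce it to p XOR X).
  9: 9 XOR 14 = 7 < 9 — winning move (to 7).
  3: 3 XOR 14 = 13 ≥ 3 — no move.
  4: 4 XOR 14 = 10 ≥ 4 — no move.
  1: 1 XOR 14 = 15 ≥ 1 — no move.
  14: 14 XOR 14 = 0 < 14 — winning move (to 0).
  15: 15 XOR 14 = 1 < 15 — winning move (to 1).
That gives 3 winning moves.

3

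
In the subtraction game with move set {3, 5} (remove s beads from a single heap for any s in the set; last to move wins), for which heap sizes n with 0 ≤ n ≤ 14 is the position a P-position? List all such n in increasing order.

Build the Grundy sequence with g(k) = mex{g(k−s) : s ∈ {3, 5}, s ≤ k}:
k:     0  1  2  3  4  5  6  7  8  9 10 11 12 13 14
g(k):  0  0  0  1  1  1  2  2  0  0  0  1  1  1  2
The P-positions (g = 0) in 0..14 are 0, 1, 2, 8, 9, 10.

0, 1, 2, 8, 9, 10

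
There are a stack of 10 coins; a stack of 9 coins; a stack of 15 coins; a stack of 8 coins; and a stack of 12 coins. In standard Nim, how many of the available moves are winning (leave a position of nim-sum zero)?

5

Nim-sum: 10 ^ 9 ^ 15 ^ 8 ^ 12 = 8.
The overall nim-sum is X = 8. A stack of size p has a winning move iff p XOR X < p (reduce it to p XOR X).
  10: 10 XOR 8 = 2 < 10 — winning move (to 2).
  9: 9 XOR 8 = 1 < 9 — winning move (to 1).
  15: 15 XOR 8 = 7 < 15 — winning move (to 7).
  8: 8 XOR 8 = 0 < 8 — winning move (to 0).
  12: 12 XOR 8 = 4 < 12 — winning move (to 4).
That gives 5 winning moves.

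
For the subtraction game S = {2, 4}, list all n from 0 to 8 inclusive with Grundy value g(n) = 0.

0, 1, 6, 7

Build the Grundy sequence with g(k) = mex{g(k−s) : s ∈ {2, 4}, s ≤ k}:
k:     0  1  2  3  4  5  6  7  8
g(k):  0  0  1  1  2  2  0  0  1
The P-positions (g = 0) in 0..8 are 0, 1, 6, 7.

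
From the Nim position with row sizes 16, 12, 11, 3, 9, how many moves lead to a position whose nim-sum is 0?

1

In binary:
  10000  (16)
  01100  (12)
  01011  (11)
  00011  (3)
  01001  (9)
  -----
  11101  (29)
The overall nim-sum is X = 29. A row of size p has a winning move iff p XOR X < p (reduce it to p XOR X).
  16: 16 XOR 29 = 13 < 16 — winning move (to 13).
  12: 12 XOR 29 = 17 ≥ 12 — no move.
  11: 11 XOR 29 = 22 ≥ 11 — no move.
  3: 3 XOR 29 = 30 ≥ 3 — no move.
  9: 9 XOR 29 = 20 ≥ 9 — no move.
That gives 1 winning move.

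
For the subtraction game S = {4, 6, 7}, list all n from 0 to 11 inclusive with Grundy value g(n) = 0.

0, 1, 2, 3, 11

Grundy values for subtraction set {4, 6, 7}:
k:     0  1  2  3  4  5  6  7  8  9 10 11
g(k):  0  0  0  0  1  1  1  1  2  2  2  0
The P-positions (g = 0) in 0..11 are 0, 1, 2, 3, 11.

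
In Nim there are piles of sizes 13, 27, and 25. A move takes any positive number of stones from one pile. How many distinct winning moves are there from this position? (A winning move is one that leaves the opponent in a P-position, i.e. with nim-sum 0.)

Compute the nim-sum pairwise:
13 XOR 27 = 22
22 XOR 25 = 15
The overall nim-sum is X = 15. A pile of size p has a winning move iff p XOR X < p (reduce it to p XOR X).
  13: 13 XOR 15 = 2 < 13 — winning move (to 2).
  27: 27 XOR 15 = 20 < 27 — winning move (to 20).
  25: 25 XOR 15 = 22 < 25 — winning move (to 22).
That gives 3 winning moves.

3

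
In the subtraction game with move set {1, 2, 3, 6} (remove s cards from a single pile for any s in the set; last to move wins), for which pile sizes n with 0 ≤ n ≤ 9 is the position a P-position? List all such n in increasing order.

0, 4, 8

Build the Grundy sequence with g(k) = mex{g(k−s) : s ∈ {1, 2, 3, 6}, s ≤ k}:
g(0) = mex{} = 0
g(1) = mex{0} = 1
g(2) = mex{0,1} = 2
g(3) = mex{0,1,2} = 3
g(4) = mex{1,2,3} = 0
g(5) = mex{0,2,3} = 1
g(6) = mex{0,1,3} = 2
g(7) = mex{0,1,2} = 3
g(8) = mex{1,2,3} = 0
g(9) = mex{0,2,3} = 1
The P-positions (g = 0) in 0..9 are 0, 4, 8.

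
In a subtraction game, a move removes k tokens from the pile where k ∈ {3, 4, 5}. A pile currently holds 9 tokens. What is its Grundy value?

0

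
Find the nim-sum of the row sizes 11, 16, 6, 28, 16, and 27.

10

Nim-sum: 11 XOR 16 XOR 6 XOR 28 XOR 16 XOR 27 = 10.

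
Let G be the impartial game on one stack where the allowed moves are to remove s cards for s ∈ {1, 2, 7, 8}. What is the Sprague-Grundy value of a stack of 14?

Grundy values for subtraction set {1, 2, 7, 8}:
g(0) = mex{} = 0
g(1) = mex{0} = 1
g(2) = mex{0,1} = 2
g(3) = mex{1,2} = 0
g(4) = mex{0,2} = 1
g(5) = mex{0,1} = 2
g(6) = mex{1,2} = 0
g(7) = mex{0,2} = 1
g(8) = mex{0,1} = 2
g(9) = mex{1,2} = 0
g(10) = mex{0,2} = 1
g(11) = mex{0,1} = 2
g(12) = mex{1,2} = 0
g(13) = mex{0,2} = 1
g(14) = mex{0,1} = 2
So g(14) = 2.

2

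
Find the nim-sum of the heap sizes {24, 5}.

29

Compute the nim-sum pairwise:
24 ^ 5 = 29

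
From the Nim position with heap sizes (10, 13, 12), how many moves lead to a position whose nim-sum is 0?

3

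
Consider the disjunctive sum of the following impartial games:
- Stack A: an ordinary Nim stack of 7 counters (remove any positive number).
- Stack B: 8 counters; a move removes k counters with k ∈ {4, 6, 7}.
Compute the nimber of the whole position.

5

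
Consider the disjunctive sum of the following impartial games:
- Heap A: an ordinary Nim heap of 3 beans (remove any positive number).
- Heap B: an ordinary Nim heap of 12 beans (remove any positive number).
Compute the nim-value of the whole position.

Heap A is a plain Nim heap of size 3, so its Grundy value is 3.
Heap B is a plain Nim heap of size 12, so its Grundy value is 12.
The value of a disjunctive sum is the nim-sum of the parts.
Combined value = 3 XOR 12 = 15.

15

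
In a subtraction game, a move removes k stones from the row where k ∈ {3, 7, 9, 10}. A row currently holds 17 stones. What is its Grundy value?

1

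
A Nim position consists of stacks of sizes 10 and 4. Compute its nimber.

In binary:
  1010  (10)
  0100  (4)
  ----
  1110  (14)

14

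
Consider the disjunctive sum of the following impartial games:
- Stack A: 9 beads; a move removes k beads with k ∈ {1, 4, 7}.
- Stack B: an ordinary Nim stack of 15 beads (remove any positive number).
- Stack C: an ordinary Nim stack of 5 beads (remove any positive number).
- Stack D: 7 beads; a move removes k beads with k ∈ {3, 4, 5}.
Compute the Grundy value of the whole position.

Build the Grundy sequence for stack A with g(k) = mex{g(k−s) : s ∈ {1, 4, 7}, s ≤ k}:
k:     0  1  2  3  4  5  6  7  8  9
g(k):  0  1  0  1  2  0  1  2  0  1
So g(9) = 1.
Stack B is a plain Nim stack of size 15, so its Grundy value is 15.
Stack C is a plain Nim stack of size 5, so its Grundy value is 5.
Grundy values for stack D (subtraction set {3, 4, 5}):
g(0) = mex{} = 0
g(1) = mex{} = 0
g(2) = mex{} = 0
g(3) = mex{0} = 1
g(4) = mex{0} = 1
g(5) = mex{0} = 1
g(6) = mex{0,1} = 2
g(7) = mex{0,1} = 2
So g(7) = 2.
The value of a disjunctive sum is the nim-sum of the parts.
Combined value = 1 ⊕ 15 ⊕ 5 ⊕ 2 = 9.

9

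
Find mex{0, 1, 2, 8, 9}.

3

The values 0, 1, 2 are all present; 3 is the first non-negative integer missing from the set.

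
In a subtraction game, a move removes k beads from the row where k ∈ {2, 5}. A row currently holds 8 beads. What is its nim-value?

0

Build the Grundy sequence with g(k) = mex{g(k−s) : s ∈ {2, 5}, s ≤ k}:
g(0) = mex{} = 0
g(1) = mex{} = 0
g(2) = mex{0} = 1
g(3) = mex{0} = 1
g(4) = mex{1} = 0
g(5) = mex{0,1} = 2
g(6) = mex{0} = 1
g(7) = mex{1,2} = 0
g(8) = mex{1} = 0
So g(8) = 0.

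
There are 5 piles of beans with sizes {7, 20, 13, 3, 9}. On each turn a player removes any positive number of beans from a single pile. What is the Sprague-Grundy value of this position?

20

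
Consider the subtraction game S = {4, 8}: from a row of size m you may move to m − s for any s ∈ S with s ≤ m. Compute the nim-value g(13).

Build the Grundy sequence with g(k) = mex{g(k−s) : s ∈ {4, 8}, s ≤ k}:
k:     0  1  2  3  4  5  6  7  8  9 10 11 12 13
g(k):  0  0  0  0  1  1  1  1  2  2  2  2  0  0
So g(13) = 0.

0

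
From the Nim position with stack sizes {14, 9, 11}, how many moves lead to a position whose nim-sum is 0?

Nim-sum: 14 ^ 9 ^ 11 = 12.
The overall nim-sum is X = 12. A stack of size p has a winning move iff p XOR X < p (reduce it to p XOR X).
  14: 14 XOR 12 = 2 < 14 — winning move (to 2).
  9: 9 XOR 12 = 5 < 9 — winning move (to 5).
  11: 11 XOR 12 = 7 < 11 — winning move (to 7).
That gives 3 winning moves.

3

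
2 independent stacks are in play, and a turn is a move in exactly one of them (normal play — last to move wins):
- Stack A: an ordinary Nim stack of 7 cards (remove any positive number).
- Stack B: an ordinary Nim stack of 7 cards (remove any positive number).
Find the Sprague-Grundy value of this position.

0

Stack A is a plain Nim stack of size 7, so its Grundy value is 7.
Stack B is a plain Nim stack of size 7, so its Grundy value is 7.
The value of a disjunctive sum is the nim-sum of the parts.
Combined value = 7 XOR 7 = 0.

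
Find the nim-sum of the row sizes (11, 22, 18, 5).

10

Nim-sum: 11 XOR 22 XOR 18 XOR 5 = 10.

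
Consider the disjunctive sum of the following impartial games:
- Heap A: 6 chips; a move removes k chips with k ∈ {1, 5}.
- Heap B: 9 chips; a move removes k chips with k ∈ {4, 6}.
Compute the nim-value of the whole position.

2

Grundy values for heap A (subtraction set {1, 5}):
g(0) = mex{} = 0
g(1) = mex{0} = 1
g(2) = mex{1} = 0
g(3) = mex{0} = 1
g(4) = mex{1} = 0
g(5) = mex{0} = 1
g(6) = mex{1} = 0
So g(6) = 0.
Grundy values for heap B (subtraction set {4, 6}):
g(0) = mex{} = 0
g(1) = mex{} = 0
g(2) = mex{} = 0
g(3) = mex{} = 0
g(4) = mex{0} = 1
g(5) = mex{0} = 1
g(6) = mex{0} = 1
g(7) = mex{0} = 1
g(8) = mex{0,1} = 2
g(9) = mex{0,1} = 2
So g(9) = 2.
The value of a disjunctive sum is the nim-sum of the parts.
Combined value = 0 ⊕ 2 = 2.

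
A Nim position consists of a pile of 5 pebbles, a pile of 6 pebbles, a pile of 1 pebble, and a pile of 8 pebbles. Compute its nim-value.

Bitwise XOR of the heap sizes:
  0101  (5)
  0110  (6)
  0001  (1)
  1000  (8)
  ----
  1010  (10)

10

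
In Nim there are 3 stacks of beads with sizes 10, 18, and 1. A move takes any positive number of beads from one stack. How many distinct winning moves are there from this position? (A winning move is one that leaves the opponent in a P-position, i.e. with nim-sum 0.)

Nim-sum: 10 ⊕ 18 ⊕ 1 = 25.
The overall nim-sum is X = 25. A stack of size p has a winning move iff p XOR X < p (reduce it to p XOR X).
  10: 10 XOR 25 = 19 ≥ 10 — no move.
  18: 18 XOR 25 = 11 < 18 — winning move (to 11).
  1: 1 XOR 25 = 24 ≥ 1 — no move.
That gives 1 winning move.

1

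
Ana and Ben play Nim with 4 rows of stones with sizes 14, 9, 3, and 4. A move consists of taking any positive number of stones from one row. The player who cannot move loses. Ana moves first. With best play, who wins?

Ben wins

Write each in binary and XOR column by column:
  1110  (14)
  1001  (9)
  0011  (3)
  0100  (4)
  ----
  0000  (0)
The nim-sum is 0, so this is a P-position: the player to move is in a losing position under optimal play; Ana is about to move from it and so loses — Ben wins.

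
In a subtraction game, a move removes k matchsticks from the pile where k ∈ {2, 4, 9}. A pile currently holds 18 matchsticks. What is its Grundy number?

Compute g(0), g(1), … for moves {2, 4, 9}:
k:     0  1  2  3  4  5  6  7  8  9 10 11 12 13 14 15 16 17 18
g(k):  0  0  1  1  2  2  0  0  1  1  2  2  0  0  1  1  2  2  0
So g(18) = 0.

0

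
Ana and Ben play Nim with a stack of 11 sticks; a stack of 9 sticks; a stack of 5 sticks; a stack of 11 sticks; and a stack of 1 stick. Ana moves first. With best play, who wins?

Compute the nim-sum pairwise:
11 ^ 9 = 2
2 ^ 5 = 7
7 ^ 11 = 12
12 ^ 1 = 13
The nim-sum is 13 ≠ 0, so this is an N-position: the player to move can win; Ana has a winning move.

Ana wins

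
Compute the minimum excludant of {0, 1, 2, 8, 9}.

The values 0, 1, 2 are all present; 3 is the first non-negative integer missing from the set.

3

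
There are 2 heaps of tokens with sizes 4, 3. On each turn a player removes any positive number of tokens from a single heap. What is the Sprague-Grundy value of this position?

7

Compute the nim-sum pairwise:
4 XOR 3 = 7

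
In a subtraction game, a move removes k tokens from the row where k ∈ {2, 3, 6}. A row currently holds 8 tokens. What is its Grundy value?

2

Compute g(0), g(1), … for moves {2, 3, 6}:
g(0) = mex{} = 0
g(1) = mex{} = 0
g(2) = mex{0} = 1
g(3) = mex{0} = 1
g(4) = mex{0,1} = 2
g(5) = mex{1} = 0
g(6) = mex{0,1,2} = 3
g(7) = mex{0,2} = 1
g(8) = mex{0,1,3} = 2
So g(8) = 2.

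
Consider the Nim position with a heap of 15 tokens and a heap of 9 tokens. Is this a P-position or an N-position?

N-position

Bitwise XOR of the heap sizes:
  1111  (15)
  1001  (9)
  ----
  0110  (6)
The nim-sum is 6 ≠ 0, so this is an N-position: the player to move can win.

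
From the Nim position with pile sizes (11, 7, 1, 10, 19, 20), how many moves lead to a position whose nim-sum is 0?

0

Compute the nim-sum pairwise:
11 XOR 7 = 12
12 XOR 1 = 13
13 XOR 10 = 7
7 XOR 19 = 20
20 XOR 20 = 0
The nim-sum is already 0, so every move leaves a nonzero nim-sum — there are no winning moves.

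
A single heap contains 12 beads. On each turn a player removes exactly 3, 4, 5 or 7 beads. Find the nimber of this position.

Build the Grundy sequence with g(k) = mex{g(k−s) : s ∈ {3, 4, 5, 7}, s ≤ k}:
k:     0  1  2  3  4  5  6  7  8  9 10 11 12
g(k):  0  0  0  1  1  1  2  2  2  3  0  0  0
So g(12) = 0.

0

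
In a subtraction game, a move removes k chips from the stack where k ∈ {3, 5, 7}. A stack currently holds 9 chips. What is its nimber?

3

Grundy values for subtraction set {3, 5, 7}:
k:     0  1  2  3  4  5  6  7  8  9
g(k):  0  0  0  1  1  1  2  2  2  3
So g(9) = 3.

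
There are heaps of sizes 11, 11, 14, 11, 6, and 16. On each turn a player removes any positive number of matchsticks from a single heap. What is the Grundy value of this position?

19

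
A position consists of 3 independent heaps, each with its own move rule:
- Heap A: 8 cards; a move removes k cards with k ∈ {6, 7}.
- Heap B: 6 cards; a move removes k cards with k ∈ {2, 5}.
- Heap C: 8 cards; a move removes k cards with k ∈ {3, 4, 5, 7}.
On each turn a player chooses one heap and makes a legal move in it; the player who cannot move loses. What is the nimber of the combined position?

2

For heap A, compute g(0), g(1), … with moves {6, 7}:
k:     0  1  2  3  4  5  6  7  8
g(k):  0  0  0  0  0  0  1  1  1
So g(8) = 1.
For heap B, compute g(0), g(1), … with moves {2, 5}:
k:     0  1  2  3  4  5  6
g(k):  0  0  1  1  0  2  1
So g(6) = 1.
For heap C, compute g(0), g(1), … with moves {3, 4, 5, 7}:
k:     0  1  2  3  4  5  6  7  8
g(k):  0  0  0  1  1  1  2  2  2
So g(8) = 2.
The value of a disjunctive sum is the nim-sum of the parts.
Combined value = 1 XOR 1 XOR 2 = 2.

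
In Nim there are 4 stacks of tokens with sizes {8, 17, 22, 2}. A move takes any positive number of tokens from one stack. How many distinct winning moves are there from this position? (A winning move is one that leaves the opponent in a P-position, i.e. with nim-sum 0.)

Compute the nim-sum pairwise:
8 ^ 17 = 25
25 ^ 22 = 15
15 ^ 2 = 13
The overall nim-sum is X = 13. A stack of size p has a winning move iff p XOR X < p (reduce it to p XOR X).
  8: 8 XOR 13 = 5 < 8 — winning move (to 5).
  17: 17 XOR 13 = 28 ≥ 17 — no move.
  22: 22 XOR 13 = 27 ≥ 22 — no move.
  2: 2 XOR 13 = 15 ≥ 2 — no move.
That gives 1 winning move.

1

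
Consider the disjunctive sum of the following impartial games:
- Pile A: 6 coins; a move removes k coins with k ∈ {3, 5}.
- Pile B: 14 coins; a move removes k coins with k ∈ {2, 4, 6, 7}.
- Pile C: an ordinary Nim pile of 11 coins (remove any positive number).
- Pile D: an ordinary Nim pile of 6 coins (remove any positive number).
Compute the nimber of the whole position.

13

For pile A, compute g(0), g(1), … with moves {3, 5}:
g(0) = mex{} = 0
g(1) = mex{} = 0
g(2) = mex{} = 0
g(3) = mex{0} = 1
g(4) = mex{0} = 1
g(5) = mex{0} = 1
g(6) = mex{0,1} = 2
So g(6) = 2.
Build the Grundy sequence for pile B with g(k) = mex{g(k−s) : s ∈ {2, 4, 6, 7}, s ≤ k}:
g(0) = mex{} = 0
g(1) = mex{} = 0
g(2) = mex{0} = 1
g(3) = mex{0} = 1
g(4) = mex{0,1} = 2
g(5) = mex{0,1} = 2
g(6) = mex{0,1,2} = 3
g(7) = mex{0,1,2} = 3
g(8) = mex{0,1,2,3} = 4
g(9) = mex{1,2,3} = 0
g(10) = mex{1,2,3,4} = 0
g(11) = mex{0,2,3} = 1
g(12) = mex{0,2,3,4} = 1
g(13) = mex{0,1,3} = 2
g(14) = mex{0,1,3,4} = 2
So g(14) = 2.
Pile C is a plain Nim pile of size 11, so its Grundy value is 11.
Pile D is a plain Nim pile of size 6, so its Grundy value is 6.
By the Sprague-Grundy theorem, the Grundy value of a sum of independent games is the XOR of the component values.
Combined value = 2 XOR 2 XOR 11 XOR 6 = 13.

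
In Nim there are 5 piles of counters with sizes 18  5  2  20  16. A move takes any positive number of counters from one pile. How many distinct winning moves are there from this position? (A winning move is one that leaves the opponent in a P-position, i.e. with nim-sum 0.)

3

Compute the nim-sum pairwise:
18 XOR 5 = 23
23 XOR 2 = 21
21 XOR 20 = 1
1 XOR 16 = 17
The overall nim-sum is X = 17. A pile of size p has a winning move iff p XOR X < p (reduce it to p XOR X).
  18: 18 XOR 17 = 3 < 18 — winning move (to 3).
  5: 5 XOR 17 = 20 ≥ 5 — no move.
  2: 2 XOR 17 = 19 ≥ 2 — no move.
  20: 20 XOR 17 = 5 < 20 — winning move (to 5).
  16: 16 XOR 17 = 1 < 16 — winning move (to 1).
That gives 3 winning moves.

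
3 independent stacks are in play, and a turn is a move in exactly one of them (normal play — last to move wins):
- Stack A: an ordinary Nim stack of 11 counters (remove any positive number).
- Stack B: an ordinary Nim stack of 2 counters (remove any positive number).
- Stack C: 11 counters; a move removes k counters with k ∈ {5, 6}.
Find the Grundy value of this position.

9

Stack A is a plain Nim stack of size 11, so its Grundy value is 11.
Stack B is a plain Nim stack of size 2, so its Grundy value is 2.
Build the Grundy sequence for stack C with g(k) = mex{g(k−s) : s ∈ {5, 6}, s ≤ k}:
k:     0  1  2  3  4  5  6  7  8  9 10 11
g(k):  0  0  0  0  0  1  1  1  1  1  2  0
So g(11) = 0.
The value of a disjunctive sum is the nim-sum of the parts.
Combined value = 11 XOR 2 XOR 0 = 9.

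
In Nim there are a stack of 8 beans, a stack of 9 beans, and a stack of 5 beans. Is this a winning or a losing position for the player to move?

Winning position

Nim-sum: 8 ⊕ 9 ⊕ 5 = 4.
The nim-sum is 4 ≠ 0, so this is an N-position: the player to move can win.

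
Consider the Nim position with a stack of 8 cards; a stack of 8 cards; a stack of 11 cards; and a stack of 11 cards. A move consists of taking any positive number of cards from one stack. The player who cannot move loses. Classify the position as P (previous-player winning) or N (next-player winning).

P-position

Nim-sum: 8 ⊕ 8 ⊕ 11 ⊕ 11 = 0.
The nim-sum is 0, so this is a P-position: the player to move is in a losing position under optimal play.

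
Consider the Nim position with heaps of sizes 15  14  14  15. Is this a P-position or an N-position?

P-position

Compute the nim-sum pairwise:
15 ⊕ 14 = 1
1 ⊕ 14 = 15
15 ⊕ 15 = 0
The nim-sum is 0, so this is a P-position: the player to move is in a losing position under optimal play.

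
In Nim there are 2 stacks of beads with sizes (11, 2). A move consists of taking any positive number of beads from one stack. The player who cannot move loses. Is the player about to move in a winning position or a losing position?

Winning position

Write each in binary and XOR column by column:
  1011  (11)
  0010  (2)
  ----
  1001  (9)
The nim-sum is 9 ≠ 0, so this is an N-position: the player to move can win.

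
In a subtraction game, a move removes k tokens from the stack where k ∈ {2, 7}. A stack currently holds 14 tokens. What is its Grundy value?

0

Build the Grundy sequence with g(k) = mex{g(k−s) : s ∈ {2, 7}, s ≤ k}:
k:     0  1  2  3  4  5  6  7  8  9 10 11 12 13 14
g(k):  0  0  1  1  0  0  1  1  2  0  0  1  1  0  0
So g(14) = 0.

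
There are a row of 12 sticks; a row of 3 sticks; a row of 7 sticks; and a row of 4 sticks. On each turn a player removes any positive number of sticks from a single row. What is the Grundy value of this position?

12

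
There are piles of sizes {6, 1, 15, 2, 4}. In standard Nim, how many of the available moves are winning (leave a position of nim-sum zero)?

Compute the nim-sum pairwise:
6 XOR 1 = 7
7 XOR 15 = 8
8 XOR 2 = 10
10 XOR 4 = 14
The overall nim-sum is X = 14. A pile of size p has a winning move iff p XOR X < p (reduce it to p XOR X).
  6: 6 XOR 14 = 8 ≥ 6 — no move.
  1: 1 XOR 14 = 15 ≥ 1 — no move.
  15: 15 XOR 14 = 1 < 15 — winning move (to 1).
  2: 2 XOR 14 = 12 ≥ 2 — no move.
  4: 4 XOR 14 = 10 ≥ 4 — no move.
That gives 1 winning move.

1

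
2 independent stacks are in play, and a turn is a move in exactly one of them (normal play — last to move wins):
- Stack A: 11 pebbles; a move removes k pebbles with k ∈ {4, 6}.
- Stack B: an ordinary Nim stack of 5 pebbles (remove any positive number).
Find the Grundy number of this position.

5

For stack A, compute g(0), g(1), … with moves {4, 6}:
k:     0  1  2  3  4  5  6  7  8  9 10 11
g(k):  0  0  0  0  1  1  1  1  2  2  0  0
So g(11) = 0.
Stack B is a plain Nim stack of size 5, so its Grundy value is 5.
By the Sprague-Grundy theorem, the Grundy value of a sum of independent games is the XOR of the component values.
Combined value = 0 ⊕ 5 = 5.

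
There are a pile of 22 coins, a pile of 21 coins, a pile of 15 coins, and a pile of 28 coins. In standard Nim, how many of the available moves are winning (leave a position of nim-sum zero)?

3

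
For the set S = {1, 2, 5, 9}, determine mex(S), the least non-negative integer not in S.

0 is not in the set, so the mex is 0.

0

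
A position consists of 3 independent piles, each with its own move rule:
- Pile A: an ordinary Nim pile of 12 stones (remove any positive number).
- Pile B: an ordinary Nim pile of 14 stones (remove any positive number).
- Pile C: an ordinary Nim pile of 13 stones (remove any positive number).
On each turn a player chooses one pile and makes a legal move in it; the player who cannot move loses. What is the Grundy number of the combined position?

15

Pile A is a plain Nim pile of size 12, so its Grundy value is 12.
Pile B is a plain Nim pile of size 14, so its Grundy value is 14.
Pile C is a plain Nim pile of size 13, so its Grundy value is 13.
By the Sprague-Grundy theorem, the Grundy value of a sum of independent games is the XOR of the component values.
Combined value = 12 XOR 14 XOR 13 = 15.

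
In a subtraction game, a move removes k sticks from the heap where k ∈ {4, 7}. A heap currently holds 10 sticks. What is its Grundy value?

Grundy values for subtraction set {4, 7}:
g(0) = mex{} = 0
g(1) = mex{} = 0
g(2) = mex{} = 0
g(3) = mex{} = 0
g(4) = mex{0} = 1
g(5) = mex{0} = 1
g(6) = mex{0} = 1
g(7) = mex{0} = 1
g(8) = mex{0,1} = 2
g(9) = mex{0,1} = 2
g(10) = mex{0,1} = 2
So g(10) = 2.

2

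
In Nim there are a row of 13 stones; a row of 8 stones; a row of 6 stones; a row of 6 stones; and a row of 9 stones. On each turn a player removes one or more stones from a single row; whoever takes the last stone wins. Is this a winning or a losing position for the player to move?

Winning position

Nim-sum: 13 ^ 8 ^ 6 ^ 6 ^ 9 = 12.
The nim-sum is 12 ≠ 0, so this is an N-position: the player to move can win.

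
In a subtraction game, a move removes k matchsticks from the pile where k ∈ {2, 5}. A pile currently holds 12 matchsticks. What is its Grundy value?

Compute g(0), g(1), … for moves {2, 5}:
g(0) = mex{} = 0
g(1) = mex{} = 0
g(2) = mex{0} = 1
g(3) = mex{0} = 1
g(4) = mex{1} = 0
g(5) = mex{0,1} = 2
g(6) = mex{0} = 1
g(7) = mex{1,2} = 0
g(8) = mex{1} = 0
g(9) = mex{0} = 1
g(10) = mex{0,2} = 1
g(11) = mex{1} = 0
g(12) = mex{0,1} = 2
So g(12) = 2.

2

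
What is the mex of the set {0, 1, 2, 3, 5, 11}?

The values 0, 1, 2, 3 are all present; 4 is the first non-negative integer missing from the set.

4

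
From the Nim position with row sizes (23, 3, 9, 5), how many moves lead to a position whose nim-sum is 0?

1

In binary:
  10111  (23)
  00011  (3)
  01001  (9)
  00101  (5)
  -----
  11000  (24)
The overall nim-sum is X = 24. A row of size p has a winning move iff p XOR X < p (reduce it to p XOR X).
  23: 23 XOR 24 = 15 < 23 — winning move (to 15).
  3: 3 XOR 24 = 27 ≥ 3 — no move.
  9: 9 XOR 24 = 17 ≥ 9 — no move.
  5: 5 XOR 24 = 29 ≥ 5 — no move.
That gives 1 winning move.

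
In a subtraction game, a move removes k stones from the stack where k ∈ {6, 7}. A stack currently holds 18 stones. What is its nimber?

Compute g(0), g(1), … for moves {6, 7}:
k:     0  1  2  3  4  5  6  7  8  9 10 11 12 13 14 15 16 17 18
g(k):  0  0  0  0  0  0  1  1  1  1  1  1  2  0  0  0  0  0  0
So g(18) = 0.

0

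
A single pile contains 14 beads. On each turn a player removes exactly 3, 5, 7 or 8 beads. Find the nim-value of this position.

1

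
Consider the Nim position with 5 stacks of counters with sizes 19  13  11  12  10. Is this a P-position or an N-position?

N-position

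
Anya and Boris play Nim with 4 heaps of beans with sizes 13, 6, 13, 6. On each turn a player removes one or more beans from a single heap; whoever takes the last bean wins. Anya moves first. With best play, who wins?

Compute the nim-sum pairwise:
13 ^ 6 = 11
11 ^ 13 = 6
6 ^ 6 = 0
The nim-sum is 0, so this is a P-position: the player to move is in a losing position under optimal play; Anya is about to move from it and so loses — Boris wins.

Boris wins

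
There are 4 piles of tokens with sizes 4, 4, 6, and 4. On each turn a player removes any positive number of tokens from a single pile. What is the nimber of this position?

Nim-sum: 4 XOR 4 XOR 6 XOR 4 = 2.

2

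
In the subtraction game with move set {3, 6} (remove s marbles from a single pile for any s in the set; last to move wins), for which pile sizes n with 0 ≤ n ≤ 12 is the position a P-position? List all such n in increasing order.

Grundy values for subtraction set {3, 6}:
k:     0  1  2  3  4  5  6  7  8  9 10 11 12
g(k):  0  0  0  1  1  1  2  2  2  0  0  0  1
The P-positions (g = 0) in 0..12 are 0, 1, 2, 9, 10, 11.

0, 1, 2, 9, 10, 11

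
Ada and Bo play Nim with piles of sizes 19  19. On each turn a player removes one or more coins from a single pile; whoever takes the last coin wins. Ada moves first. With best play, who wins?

Nim-sum: 19 ^ 19 = 0.
The nim-sum is 0, so this is a P-position: the player to move is in a losing position under optimal play; Ada is about to move from it and so loses — Bo wins.

Bo wins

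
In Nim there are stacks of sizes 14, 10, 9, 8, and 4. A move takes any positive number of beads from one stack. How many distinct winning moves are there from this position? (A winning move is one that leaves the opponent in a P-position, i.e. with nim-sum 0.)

1

Write each in binary and XOR column by column:
  1110  (14)
  1010  (10)
  1001  (9)
  1000  (8)
  0100  (4)
  ----
  0001  (1)
The overall nim-sum is X = 1. A stack of size p has a winning move iff p XOR X < p (reduce it to p XOR X).
  14: 14 XOR 1 = 15 ≥ 14 — no move.
  10: 10 XOR 1 = 11 ≥ 10 — no move.
  9: 9 XOR 1 = 8 < 9 — winning move (to 8).
  8: 8 XOR 1 = 9 ≥ 8 — no move.
  4: 4 XOR 1 = 5 ≥ 4 — no move.
That gives 1 winning move.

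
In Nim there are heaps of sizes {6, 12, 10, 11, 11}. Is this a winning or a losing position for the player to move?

Losing position

Nim-sum: 6 XOR 12 XOR 10 XOR 11 XOR 11 = 0.
The nim-sum is 0, so this is a P-position: the player to move is in a losing position under optimal play.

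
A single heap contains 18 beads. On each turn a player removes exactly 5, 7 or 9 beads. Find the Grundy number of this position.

0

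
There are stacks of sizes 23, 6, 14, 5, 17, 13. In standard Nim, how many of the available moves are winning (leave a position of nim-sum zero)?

5

Compute the nim-sum pairwise:
23 ⊕ 6 = 17
17 ⊕ 14 = 31
31 ⊕ 5 = 26
26 ⊕ 17 = 11
11 ⊕ 13 = 6
The overall nim-sum is X = 6. A stack of size p has a winning move iff p XOR X < p (reduce it to p XOR X).
  23: 23 XOR 6 = 17 < 23 — winning move (to 17).
  6: 6 XOR 6 = 0 < 6 — winning move (to 0).
  14: 14 XOR 6 = 8 < 14 — winning move (to 8).
  5: 5 XOR 6 = 3 < 5 — winning move (to 3).
  17: 17 XOR 6 = 23 ≥ 17 — no move.
  13: 13 XOR 6 = 11 < 13 — winning move (to 11).
That gives 5 winning moves.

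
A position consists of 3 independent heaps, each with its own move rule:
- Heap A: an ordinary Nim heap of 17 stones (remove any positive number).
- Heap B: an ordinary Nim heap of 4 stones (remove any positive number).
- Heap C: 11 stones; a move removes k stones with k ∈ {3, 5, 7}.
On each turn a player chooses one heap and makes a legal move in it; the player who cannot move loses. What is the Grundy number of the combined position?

Heap A is a plain Nim heap of size 17, so its Grundy value is 17.
Heap B is a plain Nim heap of size 4, so its Grundy value is 4.
Grundy values for heap C (subtraction set {3, 5, 7}):
g(0) = mex{} = 0
g(1) = mex{} = 0
g(2) = mex{} = 0
g(3) = mex{0} = 1
g(4) = mex{0} = 1
g(5) = mex{0} = 1
g(6) = mex{0,1} = 2
g(7) = mex{0,1} = 2
g(8) = mex{0,1} = 2
g(9) = mex{0,1,2} = 3
g(10) = mex{1,2} = 0
g(11) = mex{1,2} = 0
So g(11) = 0.
By the Sprague-Grundy theorem, the Grundy value of a sum of independent games is the XOR of the component values.
Combined value = 17 XOR 4 XOR 0 = 21.

21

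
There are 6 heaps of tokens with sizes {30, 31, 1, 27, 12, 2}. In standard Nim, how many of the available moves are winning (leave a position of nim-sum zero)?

Write each in binary and XOR column by column:
  11110  (30)
  11111  (31)
  00001  (1)
  11011  (27)
  01100  (12)
  00010  (2)
  -----
  10101  (21)
The overall nim-sum is X = 21. A heap of size p has a winning move iff p XOR X < p (reduce it to p XOR X).
  30: 30 XOR 21 = 11 < 30 — winning move (to 11).
  31: 31 XOR 21 = 10 < 31 — winning move (to 10).
  1: 1 XOR 21 = 20 ≥ 1 — no move.
  27: 27 XOR 21 = 14 < 27 — winning move (to 14).
  12: 12 XOR 21 = 25 ≥ 12 — no move.
  2: 2 XOR 21 = 23 ≥ 2 — no move.
That gives 3 winning moves.

3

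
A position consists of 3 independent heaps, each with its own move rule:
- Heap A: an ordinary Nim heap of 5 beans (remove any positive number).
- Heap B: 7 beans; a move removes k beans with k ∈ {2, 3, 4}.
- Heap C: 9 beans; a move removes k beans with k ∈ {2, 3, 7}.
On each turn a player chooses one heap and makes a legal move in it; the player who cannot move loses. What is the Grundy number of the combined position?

Heap A is a plain Nim heap of size 5, so its Grundy value is 5.
Build the Grundy sequence for heap B with g(k) = mex{g(k−s) : s ∈ {2, 3, 4}, s ≤ k}:
k:     0  1  2  3  4  5  6  7
g(k):  0  0  1  1  2  2  0  0
So g(7) = 0.
Build the Grundy sequence for heap C with g(k) = mex{g(k−s) : s ∈ {2, 3, 7}, s ≤ k}:
k:     0  1  2  3  4  5  6  7  8  9
g(k):  0  0  1  1  2  0  0  1  1  2
So g(9) = 2.
By the Sprague-Grundy theorem, the Grundy value of a sum of independent games is the XOR of the component values.
Combined value = 5 ⊕ 0 ⊕ 2 = 7.

7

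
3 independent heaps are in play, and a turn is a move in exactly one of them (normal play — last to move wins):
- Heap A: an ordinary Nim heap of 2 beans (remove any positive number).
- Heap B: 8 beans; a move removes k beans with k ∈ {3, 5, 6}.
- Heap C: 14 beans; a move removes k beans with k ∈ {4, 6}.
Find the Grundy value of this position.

Heap A is a plain Nim heap of size 2, so its Grundy value is 2.
Build the Grundy sequence for heap B with g(k) = mex{g(k−s) : s ∈ {3, 5, 6}, s ≤ k}:
g(0) = mex{} = 0
g(1) = mex{} = 0
g(2) = mex{} = 0
g(3) = mex{0} = 1
g(4) = mex{0} = 1
g(5) = mex{0} = 1
g(6) = mex{0,1} = 2
g(7) = mex{0,1} = 2
g(8) = mex{0,1} = 2
So g(8) = 2.
For heap C, compute g(0), g(1), … with moves {4, 6}:
k:     0  1  2  3  4  5  6  7  8  9 10 11 12 13 14
g(k):  0  0  0  0  1  1  1  1  2  2  0  0  0  0  1
So g(14) = 1.
By the Sprague-Grundy theorem, the Grundy value of a sum of independent games is the XOR of the component values.
Combined value = 2 XOR 2 XOR 1 = 1.

1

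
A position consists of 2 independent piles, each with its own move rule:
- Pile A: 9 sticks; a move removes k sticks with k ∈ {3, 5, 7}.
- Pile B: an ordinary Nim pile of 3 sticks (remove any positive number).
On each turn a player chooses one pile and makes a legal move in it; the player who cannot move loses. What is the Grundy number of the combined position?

0

For pile A, compute g(0), g(1), … with moves {3, 5, 7}:
g(0) = mex{} = 0
g(1) = mex{} = 0
g(2) = mex{} = 0
g(3) = mex{0} = 1
g(4) = mex{0} = 1
g(5) = mex{0} = 1
g(6) = mex{0,1} = 2
g(7) = mex{0,1} = 2
g(8) = mex{0,1} = 2
g(9) = mex{0,1,2} = 3
So g(9) = 3.
Pile B is a plain Nim pile of size 3, so its Grundy value is 3.
By the Sprague-Grundy theorem, the Grundy value of a sum of independent games is the XOR of the component values.
Combined value = 3 ⊕ 3 = 0.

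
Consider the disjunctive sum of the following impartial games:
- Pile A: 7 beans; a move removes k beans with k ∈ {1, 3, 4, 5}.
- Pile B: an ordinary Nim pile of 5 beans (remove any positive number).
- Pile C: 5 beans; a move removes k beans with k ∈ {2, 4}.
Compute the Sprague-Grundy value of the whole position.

4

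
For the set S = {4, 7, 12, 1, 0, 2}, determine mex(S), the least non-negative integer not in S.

3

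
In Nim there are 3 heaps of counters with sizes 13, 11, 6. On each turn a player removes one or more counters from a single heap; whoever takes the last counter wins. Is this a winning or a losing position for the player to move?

Losing position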